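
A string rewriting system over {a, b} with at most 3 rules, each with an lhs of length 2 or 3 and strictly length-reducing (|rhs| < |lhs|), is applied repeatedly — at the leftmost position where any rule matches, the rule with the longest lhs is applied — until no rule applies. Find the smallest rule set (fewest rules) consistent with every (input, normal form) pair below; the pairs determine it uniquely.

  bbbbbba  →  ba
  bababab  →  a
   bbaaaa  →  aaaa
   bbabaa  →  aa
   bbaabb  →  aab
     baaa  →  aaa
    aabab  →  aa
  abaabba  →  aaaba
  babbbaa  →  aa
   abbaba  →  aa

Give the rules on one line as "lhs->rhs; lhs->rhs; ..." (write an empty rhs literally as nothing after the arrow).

  | bbbbbba => bbbbba => bbbba => bbba => bba => ba
  | bababab => abab => a
  | bbaaaa => baaaa => aaaa
  | bbabaa => babaa => aa

baa->aa; bab->; bb->b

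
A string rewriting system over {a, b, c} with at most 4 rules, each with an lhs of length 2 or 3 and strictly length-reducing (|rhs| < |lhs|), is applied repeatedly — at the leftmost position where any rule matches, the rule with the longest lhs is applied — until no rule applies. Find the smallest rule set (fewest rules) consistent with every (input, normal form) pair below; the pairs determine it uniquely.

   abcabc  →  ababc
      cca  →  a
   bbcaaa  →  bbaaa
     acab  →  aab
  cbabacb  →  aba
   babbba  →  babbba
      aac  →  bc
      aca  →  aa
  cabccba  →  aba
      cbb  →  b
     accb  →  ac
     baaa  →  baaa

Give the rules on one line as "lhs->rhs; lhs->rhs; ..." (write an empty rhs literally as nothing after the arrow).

  | abcabc => ababc
  | cca => ca => a
  | bbcaaa => bbaaa
  | acab => aab

aac->bc; ca->a; cb->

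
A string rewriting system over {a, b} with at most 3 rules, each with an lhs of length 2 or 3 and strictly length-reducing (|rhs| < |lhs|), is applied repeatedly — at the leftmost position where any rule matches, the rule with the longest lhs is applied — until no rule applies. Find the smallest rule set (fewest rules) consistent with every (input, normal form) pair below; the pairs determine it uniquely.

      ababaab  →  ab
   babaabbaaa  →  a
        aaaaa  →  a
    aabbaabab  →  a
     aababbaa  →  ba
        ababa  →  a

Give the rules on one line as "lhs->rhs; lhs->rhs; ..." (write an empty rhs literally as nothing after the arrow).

aa->a; aba->b; bb->a

  | ababaab => bbaab => aaab => aab => ab
  | babaabbaaa => bbabbaaa => aabbaaa => abbaaa => aaaaa => aaaa => aaa => aa => a
  | aaaaa => aaaa => aaa => aa => a
  | aabbaabab => abbaabab => aaaabab => aaabab => aabab => abab => bb => a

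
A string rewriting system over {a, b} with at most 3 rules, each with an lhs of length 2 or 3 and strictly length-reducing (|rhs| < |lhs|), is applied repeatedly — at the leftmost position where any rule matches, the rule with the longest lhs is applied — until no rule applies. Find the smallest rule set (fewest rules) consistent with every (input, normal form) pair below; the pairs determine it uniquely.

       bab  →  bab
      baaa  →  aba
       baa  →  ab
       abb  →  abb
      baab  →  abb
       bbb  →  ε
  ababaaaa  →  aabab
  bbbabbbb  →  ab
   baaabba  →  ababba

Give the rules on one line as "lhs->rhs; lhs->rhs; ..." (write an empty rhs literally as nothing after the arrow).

  | bab
  | baaa => aba
  | baa => ab
  | abb

baa->ab; bbb->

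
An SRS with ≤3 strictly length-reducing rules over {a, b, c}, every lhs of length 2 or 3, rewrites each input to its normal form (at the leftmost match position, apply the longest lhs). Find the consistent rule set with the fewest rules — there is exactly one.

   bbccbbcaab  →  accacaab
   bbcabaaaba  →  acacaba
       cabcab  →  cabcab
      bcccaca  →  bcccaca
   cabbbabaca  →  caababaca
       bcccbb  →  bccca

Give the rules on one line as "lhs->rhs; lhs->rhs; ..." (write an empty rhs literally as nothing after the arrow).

baa->c; bb->a

  | bbccbbcaab => accbbcaab => accacaab
  | bbcabaaaba => acabaaaba => acacaba
  | cabcab
  | bcccaca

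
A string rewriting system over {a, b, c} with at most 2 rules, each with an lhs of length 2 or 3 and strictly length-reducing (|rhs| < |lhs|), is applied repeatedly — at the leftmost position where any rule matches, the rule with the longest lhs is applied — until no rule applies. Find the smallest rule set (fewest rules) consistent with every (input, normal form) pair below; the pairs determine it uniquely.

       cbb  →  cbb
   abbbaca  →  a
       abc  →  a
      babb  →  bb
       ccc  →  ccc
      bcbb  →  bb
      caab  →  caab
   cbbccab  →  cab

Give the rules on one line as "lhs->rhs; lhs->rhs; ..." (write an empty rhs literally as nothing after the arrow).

  | cbb
  | abbbaca => abbca => aba => a
  | abc => a
  | babb => bb

ba->; bc->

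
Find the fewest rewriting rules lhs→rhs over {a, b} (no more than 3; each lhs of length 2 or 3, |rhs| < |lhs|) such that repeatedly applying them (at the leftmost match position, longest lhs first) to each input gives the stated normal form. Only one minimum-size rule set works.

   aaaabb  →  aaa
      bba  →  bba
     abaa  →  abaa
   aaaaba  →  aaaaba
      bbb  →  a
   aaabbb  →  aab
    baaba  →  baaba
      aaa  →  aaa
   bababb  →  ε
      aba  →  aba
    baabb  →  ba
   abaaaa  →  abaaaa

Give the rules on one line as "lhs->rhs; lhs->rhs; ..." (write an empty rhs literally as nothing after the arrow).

abb->; bab->; bbb->a

  | aaaabb => aaa
  | bba
  | abaa
  | aaaaba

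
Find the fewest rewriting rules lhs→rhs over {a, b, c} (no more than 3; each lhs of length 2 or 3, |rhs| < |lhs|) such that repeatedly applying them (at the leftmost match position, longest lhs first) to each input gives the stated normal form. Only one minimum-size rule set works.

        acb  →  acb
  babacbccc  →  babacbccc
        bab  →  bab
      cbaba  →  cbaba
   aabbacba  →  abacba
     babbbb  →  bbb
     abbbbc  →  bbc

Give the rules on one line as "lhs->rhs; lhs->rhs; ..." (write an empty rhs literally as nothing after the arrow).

aab->a; abb->

  | acb
  | babacbccc
  | bab
  | cbaba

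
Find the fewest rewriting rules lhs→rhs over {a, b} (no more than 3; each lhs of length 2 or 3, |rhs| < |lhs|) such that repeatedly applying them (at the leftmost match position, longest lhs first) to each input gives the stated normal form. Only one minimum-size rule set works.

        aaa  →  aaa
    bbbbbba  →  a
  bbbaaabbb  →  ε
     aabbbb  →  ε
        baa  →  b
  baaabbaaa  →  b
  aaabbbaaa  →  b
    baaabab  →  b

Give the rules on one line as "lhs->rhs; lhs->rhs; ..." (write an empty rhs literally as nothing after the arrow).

  | aaa
  | bbbbbba => bbbba => bba => a
  | bbbaaabbb => baaabbb => baabbb => babbb => bbbb => bb => ε
  | aabbbb => abbbb => bbbb => bb => ε

ab->b; ba->b; bb->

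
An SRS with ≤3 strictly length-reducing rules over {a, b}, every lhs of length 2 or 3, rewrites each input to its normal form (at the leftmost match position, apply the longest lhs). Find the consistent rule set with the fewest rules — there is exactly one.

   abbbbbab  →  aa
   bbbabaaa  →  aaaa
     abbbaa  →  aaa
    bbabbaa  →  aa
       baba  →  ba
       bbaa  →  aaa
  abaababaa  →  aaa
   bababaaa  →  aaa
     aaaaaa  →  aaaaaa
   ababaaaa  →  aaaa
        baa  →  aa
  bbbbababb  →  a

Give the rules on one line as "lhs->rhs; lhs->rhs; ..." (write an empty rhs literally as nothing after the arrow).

ab->; baa->aa; bba->aa

  | abbbbbab => bbbbab => bbaab => aaab => aa
  | bbbabaaa => baabaaa => aabaaa => aaaa
  | abbbaa => bbaa => aaa
  | bbabbaa => aabbaa => abaa => aa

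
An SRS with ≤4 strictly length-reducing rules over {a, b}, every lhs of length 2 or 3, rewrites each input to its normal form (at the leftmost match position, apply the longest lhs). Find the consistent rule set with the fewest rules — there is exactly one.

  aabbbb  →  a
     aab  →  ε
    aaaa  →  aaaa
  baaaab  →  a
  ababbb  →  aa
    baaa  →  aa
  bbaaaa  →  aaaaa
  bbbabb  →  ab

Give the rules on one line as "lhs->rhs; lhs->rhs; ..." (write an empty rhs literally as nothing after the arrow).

  | aabbbb => babbb => bb => a
  | aab => ba => ε
  | aaaa
  | baaaab => aaab => aba => a

aab->ba; ba->; bab->; bb->a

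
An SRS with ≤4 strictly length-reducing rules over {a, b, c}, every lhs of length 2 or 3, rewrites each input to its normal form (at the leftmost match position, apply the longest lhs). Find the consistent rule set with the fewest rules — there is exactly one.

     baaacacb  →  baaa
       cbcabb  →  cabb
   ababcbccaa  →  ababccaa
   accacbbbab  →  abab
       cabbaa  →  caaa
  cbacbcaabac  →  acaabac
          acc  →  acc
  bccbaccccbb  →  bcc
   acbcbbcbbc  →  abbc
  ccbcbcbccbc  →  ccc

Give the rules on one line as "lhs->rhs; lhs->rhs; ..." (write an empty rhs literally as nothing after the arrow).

  | baaacacb => baaacb => baaa
  | cbcabb => cabb
  | ababcbccaa => ababccaa
  | accacbbbab => accbbbab => acbbab => abab

bba->a; cac->c; cb->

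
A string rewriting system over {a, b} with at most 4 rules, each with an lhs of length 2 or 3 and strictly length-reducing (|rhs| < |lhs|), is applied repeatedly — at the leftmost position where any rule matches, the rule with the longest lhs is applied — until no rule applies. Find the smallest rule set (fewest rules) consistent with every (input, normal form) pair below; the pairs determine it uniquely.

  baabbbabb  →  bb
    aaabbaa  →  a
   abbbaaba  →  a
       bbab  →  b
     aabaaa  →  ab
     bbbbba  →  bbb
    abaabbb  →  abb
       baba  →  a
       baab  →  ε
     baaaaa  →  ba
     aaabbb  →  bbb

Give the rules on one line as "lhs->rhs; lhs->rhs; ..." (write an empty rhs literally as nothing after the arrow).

  | baabbbabb => babbbabb => bbabb => bb
  | aaabbaa => bbaa => a
  | abbbaaba => ababa => aa => a
  | bbab => b

aa->a; aaa->; bab->; bba->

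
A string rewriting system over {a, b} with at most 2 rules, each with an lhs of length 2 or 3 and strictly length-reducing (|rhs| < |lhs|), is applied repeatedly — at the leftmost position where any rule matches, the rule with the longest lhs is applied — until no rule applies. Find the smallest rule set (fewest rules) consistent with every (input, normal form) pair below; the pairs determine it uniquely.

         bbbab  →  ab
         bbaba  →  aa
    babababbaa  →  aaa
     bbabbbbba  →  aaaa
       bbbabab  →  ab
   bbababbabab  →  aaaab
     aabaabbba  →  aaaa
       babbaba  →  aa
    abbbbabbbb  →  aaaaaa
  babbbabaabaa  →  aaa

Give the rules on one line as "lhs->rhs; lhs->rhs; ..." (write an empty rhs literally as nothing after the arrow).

ba->; bb->a

  | bbbab => abab => ab
  | bbaba => aaba => aa
  | babababbaa => bababbaa => babbaa => bbaa => aaa
  | bbabbbbba => aabbbbba => aaabbba => aaaaba => aaaa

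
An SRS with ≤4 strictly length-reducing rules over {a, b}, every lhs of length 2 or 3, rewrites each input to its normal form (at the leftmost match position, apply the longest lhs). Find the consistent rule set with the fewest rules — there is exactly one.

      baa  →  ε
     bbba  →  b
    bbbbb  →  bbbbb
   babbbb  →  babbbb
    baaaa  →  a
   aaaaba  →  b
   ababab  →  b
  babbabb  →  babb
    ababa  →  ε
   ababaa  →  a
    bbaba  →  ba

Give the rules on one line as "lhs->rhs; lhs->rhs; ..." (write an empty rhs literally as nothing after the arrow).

  | baa => ε
  | bbba => b
  | bbbbb
  | babbbb

aa->a; aba->b; baa->; bba->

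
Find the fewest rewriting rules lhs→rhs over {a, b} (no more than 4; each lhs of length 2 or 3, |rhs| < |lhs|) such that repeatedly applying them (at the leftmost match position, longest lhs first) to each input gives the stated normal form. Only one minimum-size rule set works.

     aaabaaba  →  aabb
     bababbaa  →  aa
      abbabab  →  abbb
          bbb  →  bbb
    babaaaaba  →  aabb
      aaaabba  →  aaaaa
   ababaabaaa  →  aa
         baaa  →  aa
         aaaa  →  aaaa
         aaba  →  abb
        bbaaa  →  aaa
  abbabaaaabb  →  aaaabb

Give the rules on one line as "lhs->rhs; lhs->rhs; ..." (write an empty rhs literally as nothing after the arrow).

aba->bb; ba->; bba->a

  | aaabaaba => aabbaba => aaaba => aabb
  | bababbaa => babbaa => bbaa => aa
  | abbabab => aabab => abbb
  | bbb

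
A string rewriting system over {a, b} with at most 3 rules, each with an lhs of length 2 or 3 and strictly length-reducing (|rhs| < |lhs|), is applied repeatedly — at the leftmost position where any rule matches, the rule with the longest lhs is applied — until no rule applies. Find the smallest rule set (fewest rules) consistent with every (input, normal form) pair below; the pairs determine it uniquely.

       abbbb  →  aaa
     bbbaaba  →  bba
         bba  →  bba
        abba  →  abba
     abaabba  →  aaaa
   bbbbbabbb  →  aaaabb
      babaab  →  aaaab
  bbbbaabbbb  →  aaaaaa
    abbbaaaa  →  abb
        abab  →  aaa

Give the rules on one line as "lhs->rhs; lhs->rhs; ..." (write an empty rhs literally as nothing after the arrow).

  | abbbb => abab => aaa
  | bbbaaba => baaaba => bbaba => baaa => bba
  | bba
  | abba

baa->bb; bab->aa; bbb->ba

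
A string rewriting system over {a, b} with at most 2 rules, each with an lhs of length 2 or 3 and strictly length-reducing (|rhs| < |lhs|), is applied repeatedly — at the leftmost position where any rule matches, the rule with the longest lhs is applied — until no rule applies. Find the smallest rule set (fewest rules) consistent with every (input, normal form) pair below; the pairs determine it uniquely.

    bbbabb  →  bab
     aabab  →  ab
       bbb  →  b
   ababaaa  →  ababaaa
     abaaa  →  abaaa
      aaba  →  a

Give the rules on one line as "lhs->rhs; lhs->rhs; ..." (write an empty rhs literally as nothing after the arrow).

  | bbbabb => bbabb => babb => bab
  | aabab => ab
  | bbb => bb => b
  | ababaaa

aab->; bb->b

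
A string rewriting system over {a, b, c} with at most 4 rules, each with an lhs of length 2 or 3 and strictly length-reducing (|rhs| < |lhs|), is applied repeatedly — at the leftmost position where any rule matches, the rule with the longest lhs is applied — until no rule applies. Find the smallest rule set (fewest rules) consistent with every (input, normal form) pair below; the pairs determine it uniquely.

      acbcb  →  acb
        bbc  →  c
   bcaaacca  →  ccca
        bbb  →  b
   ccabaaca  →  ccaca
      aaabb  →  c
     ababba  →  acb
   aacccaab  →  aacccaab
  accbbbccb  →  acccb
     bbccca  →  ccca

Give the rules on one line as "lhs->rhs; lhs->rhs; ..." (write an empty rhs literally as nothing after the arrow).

aaa->c; baa->cb; bb->; bc->

  | acbcb => acb
  | bbc => c
  | bcaaacca => aaacca => ccca
  | bbb => b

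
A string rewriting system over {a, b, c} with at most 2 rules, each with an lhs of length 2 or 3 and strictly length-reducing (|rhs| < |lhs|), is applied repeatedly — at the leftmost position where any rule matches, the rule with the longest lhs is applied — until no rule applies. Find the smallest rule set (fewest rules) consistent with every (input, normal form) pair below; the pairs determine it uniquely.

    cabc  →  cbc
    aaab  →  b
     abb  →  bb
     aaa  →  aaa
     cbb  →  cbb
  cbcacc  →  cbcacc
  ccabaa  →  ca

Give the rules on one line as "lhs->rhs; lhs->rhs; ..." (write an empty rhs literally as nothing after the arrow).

  | cabc => cbc
  | aaab => aab => ab => b
  | abb => bb
  | aaa

ab->b; cba->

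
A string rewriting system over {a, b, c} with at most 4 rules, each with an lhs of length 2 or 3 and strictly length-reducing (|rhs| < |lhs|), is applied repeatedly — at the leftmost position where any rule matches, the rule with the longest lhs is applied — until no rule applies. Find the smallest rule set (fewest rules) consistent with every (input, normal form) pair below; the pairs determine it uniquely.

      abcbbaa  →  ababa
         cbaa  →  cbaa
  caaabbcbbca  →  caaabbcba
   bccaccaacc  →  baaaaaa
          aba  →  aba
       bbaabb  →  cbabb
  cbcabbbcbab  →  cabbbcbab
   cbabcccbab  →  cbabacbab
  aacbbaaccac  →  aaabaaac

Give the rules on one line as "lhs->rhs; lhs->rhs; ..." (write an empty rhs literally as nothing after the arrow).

  | abcbbaa => abccba => ababa
  | cbaa
  | caaabbcbbca => caaabbcba
  | bccaccaacc => baaccaacc => baaaaacc => baaaaaa

bba->cb; bca->a; cc->a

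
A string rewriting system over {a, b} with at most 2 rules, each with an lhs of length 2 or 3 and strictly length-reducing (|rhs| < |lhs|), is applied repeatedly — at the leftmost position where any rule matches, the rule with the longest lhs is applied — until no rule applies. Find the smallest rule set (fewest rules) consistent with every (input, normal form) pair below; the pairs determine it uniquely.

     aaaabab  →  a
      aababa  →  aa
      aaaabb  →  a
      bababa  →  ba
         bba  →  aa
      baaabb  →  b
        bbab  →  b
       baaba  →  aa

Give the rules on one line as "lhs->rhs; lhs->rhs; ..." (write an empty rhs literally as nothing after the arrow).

  | aaaabab => aaabab => aabab => abab => bab => bb => a
  | aababa => ababa => baba => bba => aa
  | aaaabb => aaabb => aabb => abb => bb => a
  | bababa => bbaba => aaba => aba => ba

ab->b; bb->a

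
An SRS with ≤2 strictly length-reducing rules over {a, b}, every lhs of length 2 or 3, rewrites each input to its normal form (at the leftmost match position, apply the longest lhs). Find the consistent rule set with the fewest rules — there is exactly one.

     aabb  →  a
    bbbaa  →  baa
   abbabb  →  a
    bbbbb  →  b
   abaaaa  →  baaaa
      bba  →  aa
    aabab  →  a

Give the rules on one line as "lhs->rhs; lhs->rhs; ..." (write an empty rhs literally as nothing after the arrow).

  | aabb => abb => bb => a
  | bbbaa => abaa => baa
  | abbabb => bbabb => aabb => abb => bb => a
  | bbbbb => abbb => bbb => ab => b

ab->b; bb->a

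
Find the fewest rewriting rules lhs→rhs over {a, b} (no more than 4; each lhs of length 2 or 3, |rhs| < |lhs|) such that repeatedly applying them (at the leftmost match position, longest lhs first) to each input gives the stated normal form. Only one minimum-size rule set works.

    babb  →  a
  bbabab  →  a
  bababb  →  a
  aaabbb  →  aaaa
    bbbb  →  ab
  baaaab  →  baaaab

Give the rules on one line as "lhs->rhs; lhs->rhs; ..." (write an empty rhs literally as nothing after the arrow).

bab->bb; bb->; bbb->a

  | babb => bbb => a
  | bbabab => abab => abb => a
  | bababb => bbabb => abb => a
  | aaabbb => aaaa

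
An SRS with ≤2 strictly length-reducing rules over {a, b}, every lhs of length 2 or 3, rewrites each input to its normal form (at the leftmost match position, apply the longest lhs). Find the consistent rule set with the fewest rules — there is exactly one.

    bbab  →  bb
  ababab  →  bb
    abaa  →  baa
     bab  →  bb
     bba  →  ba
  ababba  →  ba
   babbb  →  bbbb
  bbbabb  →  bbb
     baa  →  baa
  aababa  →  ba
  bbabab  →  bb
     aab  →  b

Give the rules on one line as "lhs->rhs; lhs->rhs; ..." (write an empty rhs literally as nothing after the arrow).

  | bbab => bab => bb
  | ababab => babab => bbab => bab => bb
  | abaa => baa
  | bab => bb

ab->b; bba->ba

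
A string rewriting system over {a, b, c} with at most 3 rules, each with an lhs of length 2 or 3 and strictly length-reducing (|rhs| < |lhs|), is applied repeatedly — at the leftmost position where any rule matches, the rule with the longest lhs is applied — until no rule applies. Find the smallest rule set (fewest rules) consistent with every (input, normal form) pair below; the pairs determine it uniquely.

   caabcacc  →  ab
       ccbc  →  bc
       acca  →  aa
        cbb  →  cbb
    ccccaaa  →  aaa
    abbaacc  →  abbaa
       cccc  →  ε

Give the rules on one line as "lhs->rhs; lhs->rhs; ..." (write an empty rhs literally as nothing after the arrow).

ca->; cc->

  | caabcacc => abcacc => abcc => ab
  | ccbc => bc
  | acca => aa
  | cbb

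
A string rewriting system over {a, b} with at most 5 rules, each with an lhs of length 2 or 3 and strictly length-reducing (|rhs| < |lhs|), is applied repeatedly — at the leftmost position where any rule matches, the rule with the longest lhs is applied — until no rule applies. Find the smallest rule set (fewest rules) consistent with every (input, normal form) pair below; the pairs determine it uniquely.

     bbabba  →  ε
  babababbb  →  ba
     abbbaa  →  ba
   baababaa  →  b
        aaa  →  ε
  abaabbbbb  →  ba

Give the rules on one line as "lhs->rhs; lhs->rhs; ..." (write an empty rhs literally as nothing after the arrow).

  | bbabba => bba => ε
  | babababbb => baababbb => bababbb => baabbb => babbb => babb => bab => ba
  | abbbaa => bbbaa => ba
  | baababaa => bababaa => baabaa => babaa => baaa => b

aaa->; ab->b; bab->ba; bba->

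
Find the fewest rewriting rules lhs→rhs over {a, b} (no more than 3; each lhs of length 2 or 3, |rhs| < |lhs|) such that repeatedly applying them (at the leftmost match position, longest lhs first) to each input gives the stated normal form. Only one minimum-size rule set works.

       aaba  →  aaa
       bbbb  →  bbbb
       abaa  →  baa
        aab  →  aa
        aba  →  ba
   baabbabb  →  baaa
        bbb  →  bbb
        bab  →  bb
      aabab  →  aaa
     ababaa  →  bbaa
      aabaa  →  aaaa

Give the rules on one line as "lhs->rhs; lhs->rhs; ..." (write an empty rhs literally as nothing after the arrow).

aab->aa; ab->b

  | aaba => aaa
  | bbbb
  | abaa => baa
  | aab => aa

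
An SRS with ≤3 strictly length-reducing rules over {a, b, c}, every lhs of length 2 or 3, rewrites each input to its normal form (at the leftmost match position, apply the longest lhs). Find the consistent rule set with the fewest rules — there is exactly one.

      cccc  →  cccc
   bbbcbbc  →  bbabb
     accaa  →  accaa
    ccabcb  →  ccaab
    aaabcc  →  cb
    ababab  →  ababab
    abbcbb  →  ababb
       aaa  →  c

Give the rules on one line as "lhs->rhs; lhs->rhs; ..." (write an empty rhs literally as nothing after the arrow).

aaa->c; bc->b; bcb->ab

  | cccc
  | bbbcbbc => bbabbc => bbabb
  | accaa
  | ccabcb => ccaab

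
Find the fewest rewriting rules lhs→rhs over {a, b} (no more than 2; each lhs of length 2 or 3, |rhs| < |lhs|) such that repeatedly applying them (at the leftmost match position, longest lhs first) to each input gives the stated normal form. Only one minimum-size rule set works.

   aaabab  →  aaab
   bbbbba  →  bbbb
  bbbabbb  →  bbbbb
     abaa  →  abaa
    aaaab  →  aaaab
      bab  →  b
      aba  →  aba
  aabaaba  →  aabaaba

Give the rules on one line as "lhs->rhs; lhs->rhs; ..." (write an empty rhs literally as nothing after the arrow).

bab->b; bba->b

  | aaabab => aaab
  | bbbbba => bbbb
  | bbbabbb => bbbbb
  | abaa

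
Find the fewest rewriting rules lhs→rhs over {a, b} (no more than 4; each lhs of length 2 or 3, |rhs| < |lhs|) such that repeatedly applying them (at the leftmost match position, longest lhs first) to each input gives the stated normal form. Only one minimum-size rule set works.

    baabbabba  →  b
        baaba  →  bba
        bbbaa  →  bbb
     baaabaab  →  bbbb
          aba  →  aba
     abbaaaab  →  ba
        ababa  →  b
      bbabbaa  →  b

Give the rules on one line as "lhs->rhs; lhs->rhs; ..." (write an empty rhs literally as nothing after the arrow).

  | baabbabba => bbbabba => bbaba => baa => b
  | baaba => bba
  | bbbaa => bbb
  | baaabaab => bbbaab => bbbb

aa->; aaa->b; abb->b; bab->a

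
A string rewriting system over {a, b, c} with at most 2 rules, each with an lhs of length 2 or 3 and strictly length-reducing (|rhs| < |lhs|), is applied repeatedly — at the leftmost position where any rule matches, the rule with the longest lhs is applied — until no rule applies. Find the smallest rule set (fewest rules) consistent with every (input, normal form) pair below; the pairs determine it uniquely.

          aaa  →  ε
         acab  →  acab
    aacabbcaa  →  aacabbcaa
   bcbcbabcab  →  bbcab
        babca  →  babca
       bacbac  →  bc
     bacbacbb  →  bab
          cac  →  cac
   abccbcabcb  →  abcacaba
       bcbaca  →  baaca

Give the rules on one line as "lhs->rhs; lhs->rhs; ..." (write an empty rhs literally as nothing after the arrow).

  | aaa => ε
  | acab
  | aacabbcaa
  | bcbcbabcab => bacbabcab => baaabcab => bbcab

aaa->; cb->a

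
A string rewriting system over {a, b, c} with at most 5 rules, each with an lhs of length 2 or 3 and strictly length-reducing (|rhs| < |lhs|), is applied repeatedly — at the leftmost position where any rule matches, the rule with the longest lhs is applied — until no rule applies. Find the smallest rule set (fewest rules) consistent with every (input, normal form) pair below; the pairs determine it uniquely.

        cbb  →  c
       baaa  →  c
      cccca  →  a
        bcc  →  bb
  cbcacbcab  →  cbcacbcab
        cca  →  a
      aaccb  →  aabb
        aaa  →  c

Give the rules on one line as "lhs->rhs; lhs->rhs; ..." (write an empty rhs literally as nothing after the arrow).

aaa->c; ba->a; cbb->c; cc->b

  | cbb => c
  | baaa => aaa => c
  | cccca => bcca => bba => ba => a
  | bcc => bb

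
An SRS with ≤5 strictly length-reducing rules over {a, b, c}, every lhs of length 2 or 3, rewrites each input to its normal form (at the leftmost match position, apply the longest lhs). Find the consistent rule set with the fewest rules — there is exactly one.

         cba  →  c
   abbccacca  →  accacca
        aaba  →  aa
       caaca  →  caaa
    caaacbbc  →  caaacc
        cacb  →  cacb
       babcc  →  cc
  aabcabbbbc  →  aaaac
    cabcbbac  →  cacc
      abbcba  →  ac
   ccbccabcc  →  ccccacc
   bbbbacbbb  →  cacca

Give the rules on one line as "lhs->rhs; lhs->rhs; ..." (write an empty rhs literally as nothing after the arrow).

  | cba => c
  | abbccacca => abccacca => accacca
  | aaba => aa
  | caaca => caaa

aca->aa; ba->; bbb->ca; bc->c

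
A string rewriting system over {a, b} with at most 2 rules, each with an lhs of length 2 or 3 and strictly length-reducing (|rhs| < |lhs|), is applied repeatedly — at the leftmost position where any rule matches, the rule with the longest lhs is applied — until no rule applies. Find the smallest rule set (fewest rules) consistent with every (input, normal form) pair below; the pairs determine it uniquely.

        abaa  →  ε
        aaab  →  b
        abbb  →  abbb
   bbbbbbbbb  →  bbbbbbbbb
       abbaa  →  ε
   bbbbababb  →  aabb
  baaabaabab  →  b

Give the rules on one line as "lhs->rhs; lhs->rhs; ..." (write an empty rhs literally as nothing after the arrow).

  | abaa => aaa => ε
  | aaab => b
  | abbb
  | bbbbbbbbb

aaa->; ba->a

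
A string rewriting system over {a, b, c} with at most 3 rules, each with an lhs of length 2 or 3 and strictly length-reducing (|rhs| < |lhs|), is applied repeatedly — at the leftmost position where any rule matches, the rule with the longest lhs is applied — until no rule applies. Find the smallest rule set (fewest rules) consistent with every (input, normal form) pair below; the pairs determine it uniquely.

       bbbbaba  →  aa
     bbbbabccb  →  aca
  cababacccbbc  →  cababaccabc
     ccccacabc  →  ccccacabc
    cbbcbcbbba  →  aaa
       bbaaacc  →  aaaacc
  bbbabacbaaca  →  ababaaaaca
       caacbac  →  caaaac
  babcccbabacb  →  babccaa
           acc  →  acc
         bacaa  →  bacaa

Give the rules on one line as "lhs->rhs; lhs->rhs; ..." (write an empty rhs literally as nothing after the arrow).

  | bbbbaba => abbaba => aaaba => aa
  | bbbbabccb => abbabccb => aaabccb => accb => aca
  | cababacccbbc => cababaccabc
  | ccccacabc

aab->; bb->a; cb->a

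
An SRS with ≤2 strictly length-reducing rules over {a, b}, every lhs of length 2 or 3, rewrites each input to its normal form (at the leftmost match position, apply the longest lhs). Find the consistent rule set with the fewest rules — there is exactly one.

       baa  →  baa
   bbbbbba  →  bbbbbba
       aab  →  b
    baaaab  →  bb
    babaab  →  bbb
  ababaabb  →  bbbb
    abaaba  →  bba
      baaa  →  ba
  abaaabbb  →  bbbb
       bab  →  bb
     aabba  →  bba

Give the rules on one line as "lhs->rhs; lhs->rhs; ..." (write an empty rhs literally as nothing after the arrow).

aaa->a; ab->b

  | baa
  | bbbbbba
  | aab => ab => b
  | baaaab => baab => bab => bb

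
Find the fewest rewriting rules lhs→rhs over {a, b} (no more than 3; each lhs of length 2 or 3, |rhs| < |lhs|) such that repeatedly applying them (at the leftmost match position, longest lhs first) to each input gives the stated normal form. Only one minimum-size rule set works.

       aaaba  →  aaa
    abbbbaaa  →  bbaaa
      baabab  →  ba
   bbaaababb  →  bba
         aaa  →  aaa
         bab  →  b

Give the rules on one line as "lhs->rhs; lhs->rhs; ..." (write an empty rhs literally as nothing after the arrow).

ab->; bbb->bb

  | aaaba => aaa
  | abbbbaaa => bbbaaa => bbaaa
  | baabab => baab => ba
  | bbaaababb => bbaaabb => bbaab => bba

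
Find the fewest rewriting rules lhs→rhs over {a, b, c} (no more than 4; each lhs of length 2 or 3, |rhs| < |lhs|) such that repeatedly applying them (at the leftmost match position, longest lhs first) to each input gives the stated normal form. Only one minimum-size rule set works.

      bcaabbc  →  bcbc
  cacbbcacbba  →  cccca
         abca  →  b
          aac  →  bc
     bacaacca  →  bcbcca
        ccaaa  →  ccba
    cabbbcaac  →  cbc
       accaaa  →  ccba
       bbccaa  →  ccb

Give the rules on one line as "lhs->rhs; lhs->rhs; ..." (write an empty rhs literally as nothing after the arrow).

  | bcaabbc => bcbbbc => bcbc
  | cacbbcacbba => ccbbcacbba => cccacbba => ccccbba => cccca
  | abca => aa => b
  | aac => bc

aa->b; abc->a; ac->c; bb->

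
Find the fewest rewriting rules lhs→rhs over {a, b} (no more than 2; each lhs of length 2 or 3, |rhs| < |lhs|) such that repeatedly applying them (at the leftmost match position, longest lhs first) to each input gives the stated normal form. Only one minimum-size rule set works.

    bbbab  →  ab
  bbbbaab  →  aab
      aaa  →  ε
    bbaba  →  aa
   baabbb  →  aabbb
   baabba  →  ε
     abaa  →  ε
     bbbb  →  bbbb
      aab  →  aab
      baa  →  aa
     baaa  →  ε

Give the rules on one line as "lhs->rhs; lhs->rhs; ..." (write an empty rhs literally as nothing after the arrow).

aaa->; ba->a

  | bbbab => bbab => bab => ab
  | bbbbaab => bbbaab => bbaab => baab => aab
  | aaa => ε
  | bbaba => baba => aba => aa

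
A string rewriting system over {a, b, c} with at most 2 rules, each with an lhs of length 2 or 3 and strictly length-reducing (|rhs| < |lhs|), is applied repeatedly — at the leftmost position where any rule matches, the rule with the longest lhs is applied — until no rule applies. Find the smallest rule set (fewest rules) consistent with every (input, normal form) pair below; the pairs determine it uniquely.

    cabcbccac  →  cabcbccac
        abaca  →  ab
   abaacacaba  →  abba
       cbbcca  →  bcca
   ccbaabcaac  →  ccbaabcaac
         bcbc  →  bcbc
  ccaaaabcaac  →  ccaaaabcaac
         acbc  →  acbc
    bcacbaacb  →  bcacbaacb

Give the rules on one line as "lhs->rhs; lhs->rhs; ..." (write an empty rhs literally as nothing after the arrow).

aca->; cbb->b

  | cabcbccac
  | abaca => ab
  | abaacacaba => abacaba => abba
  | cbbcca => bcca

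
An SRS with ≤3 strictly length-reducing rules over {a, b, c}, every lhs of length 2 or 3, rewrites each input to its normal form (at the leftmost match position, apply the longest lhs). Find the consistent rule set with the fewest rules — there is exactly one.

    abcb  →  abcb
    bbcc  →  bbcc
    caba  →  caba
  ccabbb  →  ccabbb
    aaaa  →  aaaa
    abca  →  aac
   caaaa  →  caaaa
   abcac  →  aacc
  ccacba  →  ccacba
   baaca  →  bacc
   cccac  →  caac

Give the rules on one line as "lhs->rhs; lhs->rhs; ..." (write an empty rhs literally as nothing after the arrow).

  | abcb
  | bbcc
  | caba
  | ccabbb

aca->cc; bca->ac; ccc->ca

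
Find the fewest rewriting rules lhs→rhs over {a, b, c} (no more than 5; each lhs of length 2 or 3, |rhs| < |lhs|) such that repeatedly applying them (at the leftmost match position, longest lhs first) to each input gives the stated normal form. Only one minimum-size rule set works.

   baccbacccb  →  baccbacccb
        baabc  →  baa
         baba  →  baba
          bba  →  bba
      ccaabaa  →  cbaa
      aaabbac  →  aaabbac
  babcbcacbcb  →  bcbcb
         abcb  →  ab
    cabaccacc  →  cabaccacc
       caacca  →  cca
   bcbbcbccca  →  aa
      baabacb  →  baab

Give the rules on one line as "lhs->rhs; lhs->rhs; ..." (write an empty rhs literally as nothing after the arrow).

abc->a; acb->cb; bbc->ab; caa->

  | baccbacccb
  | baabc => baa
  | baba
  | bba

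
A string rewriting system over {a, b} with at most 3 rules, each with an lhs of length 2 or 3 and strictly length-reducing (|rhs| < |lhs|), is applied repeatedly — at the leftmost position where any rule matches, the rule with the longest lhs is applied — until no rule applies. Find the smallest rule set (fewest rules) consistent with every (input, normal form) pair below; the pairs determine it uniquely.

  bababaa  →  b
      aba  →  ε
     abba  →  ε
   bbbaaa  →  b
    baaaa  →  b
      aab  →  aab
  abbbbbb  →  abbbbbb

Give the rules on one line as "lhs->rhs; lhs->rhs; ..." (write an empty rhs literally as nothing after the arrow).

  | bababaa => bbabaa => babaa => bbaa => baa => ba => b
  | aba => ε
  | abba => aba => ε
  | bbbaaa => bbaaa => baaa => baa => ba => b

aba->; ba->b; bba->ba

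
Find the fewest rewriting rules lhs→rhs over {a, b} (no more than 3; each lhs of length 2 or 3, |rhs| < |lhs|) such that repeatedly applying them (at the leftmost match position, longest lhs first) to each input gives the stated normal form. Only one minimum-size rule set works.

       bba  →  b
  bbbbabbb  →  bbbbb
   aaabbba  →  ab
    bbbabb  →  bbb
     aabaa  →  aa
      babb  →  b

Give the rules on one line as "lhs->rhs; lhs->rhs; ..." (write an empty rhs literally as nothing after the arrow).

aab->; ba->; bab->

  | bba => b
  | bbbbabbb => bbbbb
  | aaabbba => abba => ab
  | bbbabb => bbb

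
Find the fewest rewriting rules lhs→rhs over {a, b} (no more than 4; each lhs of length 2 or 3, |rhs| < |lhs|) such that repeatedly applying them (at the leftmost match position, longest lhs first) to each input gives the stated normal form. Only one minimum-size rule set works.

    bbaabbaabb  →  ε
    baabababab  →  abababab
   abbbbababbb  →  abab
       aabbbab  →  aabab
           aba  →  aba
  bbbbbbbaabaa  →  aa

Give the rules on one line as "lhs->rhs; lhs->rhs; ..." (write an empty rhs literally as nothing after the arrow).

  | bbaabbaabb => bbabbaabb => bbbbaabb => bbaabb => bbabb => bbbb => bb => ε
  | baabababab => abababab
  | abbbbababbb => abbababbb => abbbabbb => ababbb => abab
  | aabbbab => aabab

baa->a; bb->; bba->bb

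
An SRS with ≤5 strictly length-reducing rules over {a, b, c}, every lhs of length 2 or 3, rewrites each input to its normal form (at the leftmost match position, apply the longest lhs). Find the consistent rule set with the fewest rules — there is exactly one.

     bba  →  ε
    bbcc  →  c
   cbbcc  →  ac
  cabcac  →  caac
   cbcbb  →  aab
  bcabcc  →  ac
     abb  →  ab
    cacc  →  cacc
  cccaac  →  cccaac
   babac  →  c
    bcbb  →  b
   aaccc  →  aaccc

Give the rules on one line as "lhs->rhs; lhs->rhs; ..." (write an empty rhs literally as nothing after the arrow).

  | bba => ba => ε
  | bbcc => bcc => c
  | cbbcc => abcc => ac
  | cabcac => caac

ba->; bb->b; bc->; cb->a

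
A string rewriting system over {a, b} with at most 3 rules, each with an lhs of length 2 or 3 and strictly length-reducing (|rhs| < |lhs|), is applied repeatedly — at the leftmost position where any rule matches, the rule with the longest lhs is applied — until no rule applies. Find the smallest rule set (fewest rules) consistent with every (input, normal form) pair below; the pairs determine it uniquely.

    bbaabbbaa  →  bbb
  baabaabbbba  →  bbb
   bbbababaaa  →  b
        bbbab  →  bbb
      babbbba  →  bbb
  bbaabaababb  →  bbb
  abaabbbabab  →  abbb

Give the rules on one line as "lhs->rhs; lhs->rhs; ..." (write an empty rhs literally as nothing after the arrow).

ba->; baa->

  | bbaabbbaa => bbbbaa => bbb
  | baabaabbbba => baabbbba => bbbba => bbb
  | bbbababaaa => bbbabaaa => bbbaaa => bba => b
  | bbbab => bbb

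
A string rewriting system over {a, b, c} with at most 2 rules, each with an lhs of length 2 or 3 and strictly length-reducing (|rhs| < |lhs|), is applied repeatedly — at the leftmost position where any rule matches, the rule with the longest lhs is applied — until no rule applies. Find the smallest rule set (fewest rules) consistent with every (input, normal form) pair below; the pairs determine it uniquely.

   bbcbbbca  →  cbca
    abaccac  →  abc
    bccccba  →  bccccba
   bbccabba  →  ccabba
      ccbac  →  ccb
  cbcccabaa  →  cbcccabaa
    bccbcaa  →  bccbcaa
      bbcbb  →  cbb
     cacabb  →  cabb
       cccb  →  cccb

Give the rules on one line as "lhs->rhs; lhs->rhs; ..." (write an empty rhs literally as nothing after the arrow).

  | bbcbbbca => cbbbca => cbca
  | abaccac => abcac => abc
  | bccccba
  | bbccabba => ccabba

ac->; bbc->c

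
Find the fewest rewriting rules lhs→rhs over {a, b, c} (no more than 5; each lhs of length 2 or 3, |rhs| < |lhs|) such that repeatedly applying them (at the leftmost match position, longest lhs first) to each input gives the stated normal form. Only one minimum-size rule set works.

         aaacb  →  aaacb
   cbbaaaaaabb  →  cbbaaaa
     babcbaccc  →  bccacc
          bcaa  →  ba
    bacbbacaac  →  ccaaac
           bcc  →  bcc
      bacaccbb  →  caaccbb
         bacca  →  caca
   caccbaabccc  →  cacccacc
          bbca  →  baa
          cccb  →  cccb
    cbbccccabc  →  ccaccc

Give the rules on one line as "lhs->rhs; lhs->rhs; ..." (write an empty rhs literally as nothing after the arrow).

  | aaacb
  | cbbaaaaaabb => cbbaaaaab => cbbaaaa
  | babcbaccc => bcbaccc => bccacc
  | bcaa => ba

ab->; bac->ca; bbc->ba; bca->b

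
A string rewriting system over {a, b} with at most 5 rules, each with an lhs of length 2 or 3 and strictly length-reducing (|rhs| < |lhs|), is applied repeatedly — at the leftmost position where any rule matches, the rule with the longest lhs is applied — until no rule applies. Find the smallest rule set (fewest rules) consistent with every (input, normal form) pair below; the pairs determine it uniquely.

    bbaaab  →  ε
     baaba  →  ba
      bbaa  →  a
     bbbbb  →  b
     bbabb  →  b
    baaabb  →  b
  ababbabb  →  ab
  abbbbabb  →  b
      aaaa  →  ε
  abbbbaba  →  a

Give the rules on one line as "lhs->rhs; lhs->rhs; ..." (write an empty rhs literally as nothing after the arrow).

  | bbaaab => aaaab => aab => ε
  | baaba => ba
  | bbaa => aaa => a
  | bbbbb => abbb => b

aa->; aab->; abb->; bb->a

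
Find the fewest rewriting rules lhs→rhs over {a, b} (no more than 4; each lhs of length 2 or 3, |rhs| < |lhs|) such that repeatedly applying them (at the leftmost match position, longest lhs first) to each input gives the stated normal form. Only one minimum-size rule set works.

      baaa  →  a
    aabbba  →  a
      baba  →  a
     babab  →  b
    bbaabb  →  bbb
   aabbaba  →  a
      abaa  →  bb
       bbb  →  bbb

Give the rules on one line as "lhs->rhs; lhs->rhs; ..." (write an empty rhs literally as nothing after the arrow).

  | baaa => bba => a
  | aabbba => bbbba => bba => a
  | baba => bba => a
  | babab => bbab => ab => b

aa->b; ab->b; bba->a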